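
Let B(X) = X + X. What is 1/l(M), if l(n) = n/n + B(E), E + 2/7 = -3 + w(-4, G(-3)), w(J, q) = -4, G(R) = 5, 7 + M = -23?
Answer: -7/95 ≈ -0.073684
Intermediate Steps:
M = -30 (M = -7 - 23 = -30)
E = -51/7 (E = -2/7 + (-3 - 4) = -2/7 - 7 = -51/7 ≈ -7.2857)
B(X) = 2*X
l(n) = -95/7 (l(n) = n/n + 2*(-51/7) = 1 - 102/7 = -95/7)
1/l(M) = 1/(-95/7) = -7/95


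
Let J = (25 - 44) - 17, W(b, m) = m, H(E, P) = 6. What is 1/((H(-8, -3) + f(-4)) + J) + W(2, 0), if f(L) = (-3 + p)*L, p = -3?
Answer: -⅙ ≈ -0.16667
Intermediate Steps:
f(L) = -6*L (f(L) = (-3 - 3)*L = -6*L)
J = -36 (J = -19 - 17 = -36)
1/((H(-8, -3) + f(-4)) + J) + W(2, 0) = 1/((6 - 6*(-4)) - 36) + 0 = 1/((6 + 24) - 36) + 0 = 1/(30 - 36) + 0 = 1/(-6) + 0 = -⅙ + 0 = -⅙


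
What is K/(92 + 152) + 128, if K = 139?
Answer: 31371/244 ≈ 128.57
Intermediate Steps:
K/(92 + 152) + 128 = 139/(92 + 152) + 128 = 139/244 + 128 = 31371/244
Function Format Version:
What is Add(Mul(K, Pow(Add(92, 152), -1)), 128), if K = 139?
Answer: Rational(31371, 244) ≈ 128.57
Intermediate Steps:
Add(Mul(K, Pow(Add(92, 152), -1)), 128) = Add(Mul(139, Pow(Add(92, 152), -1)), 128) = Add(Mul(139, Pow(244, -1)), 128) = Add(Mul(139, Rational(1, 244)), 128) = Add(Rational(139, 244), 128) = Rational(31371, 244)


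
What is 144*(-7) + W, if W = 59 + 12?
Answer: -937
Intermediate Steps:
W = 71
144*(-7) + W = 144*(-7) + 71 = -1008 + 71 = -937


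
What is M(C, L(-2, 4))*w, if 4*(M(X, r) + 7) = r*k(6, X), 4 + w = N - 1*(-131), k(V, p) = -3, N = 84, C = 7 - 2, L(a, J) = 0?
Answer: -1477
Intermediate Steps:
C = 5
w = 211 (w = -4 + (84 - 1*(-131)) = -4 + (84 + 131) = -4 + 215 = 211)
M(X, r) = -7 - 3*r/4 (M(X, r) = -7 + (r*(-3))/4 = -7 + (-3*r)/4 = -7 - 3*r/4)
M(C, L(-2, 4))*w = (-7 - ¾*0)*211 = (-7 + 0)*211 = -7*211 = -1477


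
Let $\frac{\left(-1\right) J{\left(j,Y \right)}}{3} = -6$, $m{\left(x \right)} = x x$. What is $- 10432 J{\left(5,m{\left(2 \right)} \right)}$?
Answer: $-187776$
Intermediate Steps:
$m{\left(x \right)} = x^{2}$
$J{\left(j,Y \right)} = 18$ ($J{\left(j,Y \right)} = \left(-3\right) \left(-6\right) = 18$)
$- 10432 J{\left(5,m{\left(2 \right)} \right)} = \left(-10432\right) 18 = -187776$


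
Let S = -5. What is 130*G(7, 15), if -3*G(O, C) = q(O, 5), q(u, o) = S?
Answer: 650/3 ≈ 216.67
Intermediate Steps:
q(u, o) = -5
G(O, C) = 5/3 (G(O, C) = -1/3*(-5) = 5/3)
130*G(7, 15) = 130*(5/3) = 650/3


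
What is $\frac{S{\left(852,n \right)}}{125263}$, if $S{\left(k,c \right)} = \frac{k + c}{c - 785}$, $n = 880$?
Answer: $\frac{1732}{11899985} \approx 0.00014555$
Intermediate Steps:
$S{\left(k,c \right)} = \frac{c + k}{-785 + c}$
$\frac{S{\left(852,n \right)}}{125263} = \frac{\frac{1}{-785 + 880} \left(880 + 852\right)}{125263} = \frac{1}{95} \cdot 1732 \cdot \frac{1}{125263} = \frac{1732}{95} \cdot \frac{1}{125263} = \frac{1732}{11899985}$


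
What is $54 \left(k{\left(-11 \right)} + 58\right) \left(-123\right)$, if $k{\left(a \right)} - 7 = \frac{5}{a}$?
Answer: $- \frac{4715820}{11} \approx -4.2871 \cdot 10^{5}$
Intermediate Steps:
$k{\left(a \right)} = 7 + \frac{5}{a}$
$54 \left(k{\left(-11 \right)} + 58\right) \left(-123\right) = 54 \left(\left(7 + \frac{5}{-11}\right) + 58\right) \left(-123\right) = 54 \left(\left(7 + 5 \left(- \frac{1}{11}\right)\right) + 58\right) \left(-123\right) = 54 \left(\left(7 - \frac{5}{11}\right) + 58\right) \left(-123\right) = 54 \left(\frac{72}{11} + 58\right) \left(-123\right) = 54 \cdot \frac{710}{11} \left(-123\right) = 54 \left(- \frac{87330}{11}\right) = - \frac{4715820}{11}$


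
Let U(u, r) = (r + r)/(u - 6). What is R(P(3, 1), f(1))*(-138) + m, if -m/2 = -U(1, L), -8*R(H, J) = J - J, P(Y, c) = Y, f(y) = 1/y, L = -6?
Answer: 24/5 ≈ 4.8000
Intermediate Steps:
U(u, r) = 2*r/(-6 + u) (U(u, r) = (2*r)/(-6 + u) = 2*r/(-6 + u))
R(H, J) = 0 (R(H, J) = -(J - J)/8 = -1/8*0 = 0)
m = 24/5 (m = -(-2)*2*(-6)/(-6 + 1) = -(-2)*2*(-6)/(-5) = -(-2)*2*(-6)*(-1/5) = -(-2)*12/5 = -2*(-12/5) = 24/5 ≈ 4.8000)
R(P(3, 1), f(1))*(-138) + m = 0*(-138) + 24/5 = 0 + 24/5 = 24/5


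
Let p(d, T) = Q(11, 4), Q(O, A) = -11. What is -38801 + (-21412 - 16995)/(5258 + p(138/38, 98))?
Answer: -203627254/5247 ≈ -38808.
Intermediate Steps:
p(d, T) = -11
-38801 + (-21412 - 16995)/(5258 + p(138/38, 98)) = -38801 + (-21412 - 16995)/(5258 - 11) = -38801 - 38407/5247 = -203627254/5247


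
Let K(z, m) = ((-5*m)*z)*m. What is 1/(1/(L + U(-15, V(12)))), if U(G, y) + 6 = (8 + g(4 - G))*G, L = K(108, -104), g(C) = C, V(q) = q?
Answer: -5841051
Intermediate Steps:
K(z, m) = -5*z*m² (K(z, m) = (-5*m*z)*m = -5*z*m²)
L = -5840640 (L = -5*108*(-104)² = -5*108*10816 = -5840640)
U(G, y) = -6 + G*(12 - G) (U(G, y) = -6 + (8 + (4 - G))*G = -6 + (12 - G)*G = -6 + G*(12 - G))
1/(1/(L + U(-15, V(12)))) = 1/(1/(-5840640 + (-6 - 1*(-15)² + 12*(-15)))) = 1/(1/(-5840640 + (-6 - 1*225 - 180))) = 1/(1/(-5840640 + (-6 - 225 - 180))) = 1/(1/(-5840640 - 411)) = 1/(1/(-5841051)) = 1/(-1/5841051) = -5841051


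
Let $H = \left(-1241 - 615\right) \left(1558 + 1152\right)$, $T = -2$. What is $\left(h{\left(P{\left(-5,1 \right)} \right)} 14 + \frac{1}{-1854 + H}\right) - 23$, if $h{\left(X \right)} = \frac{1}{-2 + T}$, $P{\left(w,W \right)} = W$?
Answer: $- \frac{66668886}{2515807} \approx -26.5$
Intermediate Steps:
$H = -5029760$ ($H = \left(-1856\right) 2710 = -5029760$)
$h{\left(X \right)} = - \frac{1}{4}$ ($h{\left(X \right)} = \frac{1}{-2 - 2} = \frac{1}{-4} = - \frac{1}{4}$)
$\left(h{\left(P{\left(-5,1 \right)} \right)} 14 + \frac{1}{-1854 + H}\right) - 23 = \left(\left(- \frac{1}{4}\right) 14 + \frac{1}{-1854 - 5029760}\right) - 23 = \left(- \frac{7}{2} + \frac{1}{-5031614}\right) - 23 = \left(- \frac{7}{2} - \frac{1}{5031614}\right) - 23 = - \frac{8805325}{2515807} - 23 = - \frac{66668886}{2515807}$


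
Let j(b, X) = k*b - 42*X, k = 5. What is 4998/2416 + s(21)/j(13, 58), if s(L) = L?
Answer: 5899761/2864168 ≈ 2.0599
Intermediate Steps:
j(b, X) = -42*X + 5*b (j(b, X) = 5*b - 42*X = -42*X + 5*b)
4998/2416 + s(21)/j(13, 58) = 4998/2416 + 21/(-42*58 + 5*13) = 4998*(1/2416) + 21/(-2436 + 65) = 2499/1208 + 21/(-2371) = 2499/1208 + 21*(-1/2371) = 2499/1208 - 21/2371 = 5899761/2864168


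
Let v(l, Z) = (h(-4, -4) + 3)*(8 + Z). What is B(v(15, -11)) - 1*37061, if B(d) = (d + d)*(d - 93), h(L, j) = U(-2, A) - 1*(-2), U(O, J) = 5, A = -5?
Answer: -29681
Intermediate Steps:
h(L, j) = 7 (h(L, j) = 5 - 1*(-2) = 5 + 2 = 7)
v(l, Z) = 80 + 10*Z (v(l, Z) = (7 + 3)*(8 + Z) = 10*(8 + Z) = 80 + 10*Z)
B(d) = 2*d*(-93 + d) (B(d) = (2*d)*(-93 + d) = 2*d*(-93 + d))
B(v(15, -11)) - 1*37061 = 2*(80 + 10*(-11))*(-93 + (80 + 10*(-11))) - 1*37061 = 2*(80 - 110)*(-93 + (80 - 110)) - 37061 = 2*(-30)*(-93 - 30) - 37061 = 2*(-30)*(-123) - 37061 = 7380 - 37061 = -29681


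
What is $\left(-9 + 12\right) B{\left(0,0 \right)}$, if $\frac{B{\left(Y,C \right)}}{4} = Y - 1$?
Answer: $-12$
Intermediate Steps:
$B{\left(Y,C \right)} = -4 + 4 Y$ ($B{\left(Y,C \right)} = 4 \left(Y - 1\right) = 4 \left(-1 + Y\right) = -4 + 4 Y$)
$\left(-9 + 12\right) B{\left(0,0 \right)} = \left(-9 + 12\right) \left(-4 + 4 \cdot 0\right) = 3 \left(-4 + 0\right) = 3 \left(-4\right) = -12$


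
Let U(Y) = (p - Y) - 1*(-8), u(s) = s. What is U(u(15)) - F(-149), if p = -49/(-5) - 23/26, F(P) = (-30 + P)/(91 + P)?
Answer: -2207/1885 ≈ -1.1708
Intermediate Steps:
F(P) = (-30 + P)/(91 + P)
p = 1159/130 (p = -49*(-1/5) - 23*1/26 = 49/5 - 23/26 = 1159/130 ≈ 8.9154)
U(Y) = 2199/130 - Y (U(Y) = (1159/130 - Y) - 1*(-8) = (1159/130 - Y) + 8 = 2199/130 - Y)
U(u(15)) - F(-149) = (2199/130 - 1*15) - (-30 - 149)/(91 - 149) = (2199/130 - 15) - (-179)/(-58) = 249/130 - (-1)*(-179)/58 = 249/130 - 1*179/58 = 249/130 - 179/58 = -2207/1885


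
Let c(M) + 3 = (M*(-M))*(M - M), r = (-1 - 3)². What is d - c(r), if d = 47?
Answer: 50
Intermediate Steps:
r = 16 (r = (-4)² = 16)
c(M) = -3 (c(M) = -3 + (M*(-M))*(M - M) = -3 - M²*0 = -3 + 0 = -3)
d - c(r) = 47 - 1*(-3) = 47 + 3 = 50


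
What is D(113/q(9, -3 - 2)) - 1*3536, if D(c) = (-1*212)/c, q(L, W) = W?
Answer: -398508/113 ≈ -3526.6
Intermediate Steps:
D(c) = -212/c
D(113/q(9, -3 - 2)) - 1*3536 = -212/(113/(-3 - 2)) - 1*3536 = -212/(113/(-5)) - 3536 = -212/(113*(-⅕)) - 3536 = -212/(-113/5) - 3536 = -212*(-5/113) - 3536 = 1060/113 - 3536 = -398508/113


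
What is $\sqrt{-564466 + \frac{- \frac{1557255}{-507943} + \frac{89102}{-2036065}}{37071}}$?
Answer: $\frac{i \sqrt{92188578255727556637179424291088159005}}{12779670743793315} \approx 751.31 i$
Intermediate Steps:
$\sqrt{-564466 + \frac{- \frac{1557255}{-507943} + \frac{89102}{-2036065}}{37071}} = \sqrt{-564466 + \left(\left(-1557255\right) \left(- \frac{1}{507943}\right) + 89102 \left(- \frac{1}{2036065}\right)\right) \frac{1}{37071}} = \sqrt{-564466 + \left(\frac{1557255}{507943} - \frac{89102}{2036065}\right) \frac{1}{37071}} = \sqrt{-564466 + \frac{3125413664389}{1034204964295} \cdot \frac{1}{37071}} = \sqrt{-564466 + \frac{3125413664389}{38339012231379945}} = \sqrt{- \frac{21641068875072698369981}{38339012231379945}} = \frac{i \sqrt{92188578255727556637179424291088159005}}{12779670743793315}$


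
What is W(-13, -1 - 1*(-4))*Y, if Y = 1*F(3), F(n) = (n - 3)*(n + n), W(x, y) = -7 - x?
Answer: 0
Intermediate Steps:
F(n) = 2*n*(-3 + n) (F(n) = (-3 + n)*(2*n) = 2*n*(-3 + n))
Y = 0 (Y = 1*(2*3*(-3 + 3)) = 1*(2*3*0) = 1*0 = 0)
W(-13, -1 - 1*(-4))*Y = (-7 - 1*(-13))*0 = (-7 + 13)*0 = 6*0 = 0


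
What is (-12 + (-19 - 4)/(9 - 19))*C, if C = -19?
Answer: 1843/10 ≈ 184.30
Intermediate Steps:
(-12 + (-19 - 4)/(9 - 19))*C = (-12 + (-19 - 4)/(9 - 19))*(-19) = (-12 - 23/(-10))*(-19) = (-12 - 23*(-⅒))*(-19) = (-12 + 23/10)*(-19) = -97/10*(-19) = 1843/10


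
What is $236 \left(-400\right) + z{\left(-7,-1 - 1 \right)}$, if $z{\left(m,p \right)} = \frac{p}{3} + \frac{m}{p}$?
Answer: $- \frac{566383}{6} \approx -94397.0$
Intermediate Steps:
$z{\left(m,p \right)} = \frac{p}{3} + \frac{m}{p}$ ($z{\left(m,p \right)} = p \frac{1}{3} + \frac{m}{p} = \frac{p}{3} + \frac{m}{p}$)
$236 \left(-400\right) + z{\left(-7,-1 - 1 \right)} = 236 \left(-400\right) + \left(\frac{-1 - 1}{3} - \frac{7}{-1 - 1}\right) = -94400 + \left(\frac{1}{3} \left(-2\right) - \frac{7}{-2}\right) = -94400 - - \frac{17}{6} = -94400 + \left(- \frac{2}{3} + \frac{7}{2}\right) = -94400 + \frac{17}{6} = - \frac{566383}{6}$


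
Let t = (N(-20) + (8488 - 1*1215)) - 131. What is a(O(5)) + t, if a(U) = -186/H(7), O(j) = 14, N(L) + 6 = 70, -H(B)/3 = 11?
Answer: 79328/11 ≈ 7211.6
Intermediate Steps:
H(B) = -33 (H(B) = -3*11 = -33)
N(L) = 64 (N(L) = -6 + 70 = 64)
a(U) = 62/11 (a(U) = -186/(-33) = -186*(-1/33) = 62/11)
t = 7206 (t = (64 + (8488 - 1*1215)) - 131 = (64 + (8488 - 1215)) - 131 = (64 + 7273) - 131 = 7337 - 131 = 7206)
a(O(5)) + t = 62/11 + 7206 = 79328/11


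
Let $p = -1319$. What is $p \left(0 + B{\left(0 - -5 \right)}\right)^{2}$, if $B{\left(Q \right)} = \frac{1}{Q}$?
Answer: $- \frac{1319}{25} \approx -52.76$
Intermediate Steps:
$p \left(0 + B{\left(0 - -5 \right)}\right)^{2} = - 1319 \left(0 + \frac{1}{0 - -5}\right)^{2} = - 1319 \left(0 + \frac{1}{0 + 5}\right)^{2} = - 1319 \left(0 + \frac{1}{5}\right)^{2} = - \frac{1319}{25}$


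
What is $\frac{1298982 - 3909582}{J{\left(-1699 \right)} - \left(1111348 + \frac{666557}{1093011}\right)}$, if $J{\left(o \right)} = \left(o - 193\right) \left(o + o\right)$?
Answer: $- \frac{2853414516600}{5812268951791} \approx -0.49093$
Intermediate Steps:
$J{\left(o \right)} = 2 o \left(-193 + o\right)$ ($J{\left(o \right)} = \left(-193 + o\right) 2 o = 2 o \left(-193 + o\right)$)
$\frac{1298982 - 3909582}{J{\left(-1699 \right)} - \left(1111348 + \frac{666557}{1093011}\right)} = \frac{1298982 - 3909582}{2 \left(-1699\right) \left(-193 - 1699\right) - \left(1111348 + \frac{666557}{1093011}\right)} = - \frac{2610600}{2 \left(-1699\right) \left(-1892\right) - \frac{1214716255385}{1093011}} = - \frac{2610600}{6429016 - \frac{1214716255385}{1093011}} = - \frac{2610600}{\frac{5812268951791}{1093011}} = \left(-2610600\right) \frac{1093011}{5812268951791} = - \frac{2853414516600}{5812268951791}$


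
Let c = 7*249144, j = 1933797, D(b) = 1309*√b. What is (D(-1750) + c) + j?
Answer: 3677805 + 6545*I*√70 ≈ 3.6778e+6 + 54759.0*I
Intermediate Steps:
c = 1744008
(D(-1750) + c) + j = (1309*√(-1750) + 1744008) + 1933797 = (1309*(5*I*√70) + 1744008) + 1933797 = (6545*I*√70 + 1744008) + 1933797 = (1744008 + 6545*I*√70) + 1933797 = 3677805 + 6545*I*√70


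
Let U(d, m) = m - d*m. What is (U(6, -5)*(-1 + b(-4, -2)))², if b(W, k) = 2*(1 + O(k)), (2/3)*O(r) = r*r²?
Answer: 330625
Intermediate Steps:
O(r) = 3*r³/2 (O(r) = 3*(r*r²)/2 = 3*r³/2)
b(W, k) = 2 + 3*k³ (b(W, k) = 2*(1 + 3*k³/2) = 2 + 3*k³)
U(d, m) = m - d*m
(U(6, -5)*(-1 + b(-4, -2)))² = ((-5*(1 - 1*6))*(-1 + (2 + 3*(-2)³)))² = ((-5*(1 - 6))*(-1 + (2 + 3*(-8))))² = ((-5*(-5))*(-1 + (2 - 24)))² = (25*(-1 - 22))² = (25*(-23))² = (-575)² = 330625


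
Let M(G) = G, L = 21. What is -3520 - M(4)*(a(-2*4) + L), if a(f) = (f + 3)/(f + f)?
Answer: -14421/4 ≈ -3605.3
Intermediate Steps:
a(f) = (3 + f)/(2*f) (a(f) = (3 + f)/((2*f)) = (3 + f)*(1/(2*f)) = (3 + f)/(2*f))
-3520 - M(4)*(a(-2*4) + L) = -3520 - 4*((3 - 2*4)/(2*((-2*4))) + 21) = -3520 - 4*((½)*(3 - 8)/(-8) + 21) = -3520 - 4*((½)*(-⅛)*(-5) + 21) = -3520 - 4*(5/16 + 21) = -3520 - 4*341/16 = -3520 - 1*341/4 = -3520 - 341/4 = -14421/4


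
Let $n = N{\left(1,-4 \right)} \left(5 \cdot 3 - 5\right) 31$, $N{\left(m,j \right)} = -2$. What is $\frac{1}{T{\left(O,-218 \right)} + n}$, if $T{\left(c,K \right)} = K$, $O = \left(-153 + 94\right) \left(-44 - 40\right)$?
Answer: $- \frac{1}{838} \approx -0.0011933$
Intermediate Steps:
$O = 4956$ ($O = \left(-59\right) \left(-84\right) = 4956$)
$n = -620$ ($n = - 2 \left(5 \cdot 3 - 5\right) 31 = - 2 \left(15 - 5\right) 31 = \left(-2\right) 10 \cdot 31 = \left(-20\right) 31 = -620$)
$\frac{1}{T{\left(O,-218 \right)} + n} = \frac{1}{-218 - 620} = \frac{1}{-838} = - \frac{1}{838}$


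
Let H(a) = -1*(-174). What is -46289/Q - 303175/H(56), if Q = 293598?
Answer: -7418302328/4257171 ≈ -1742.5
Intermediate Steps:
H(a) = 174
-46289/Q - 303175/H(56) = -46289/293598 - 303175/174 = -7418302328/4257171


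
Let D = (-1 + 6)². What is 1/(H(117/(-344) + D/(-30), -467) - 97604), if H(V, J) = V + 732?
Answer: -1032/99973115 ≈ -1.0323e-5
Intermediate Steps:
D = 25 (D = 5² = 25)
H(V, J) = 732 + V
1/(H(117/(-344) + D/(-30), -467) - 97604) = 1/((732 + (117/(-344) + 25/(-30))) - 97604) = 1/((732 + (117*(-1/344) + 25*(-1/30))) - 97604) = 1/((732 + (-117/344 - ⅚)) - 97604) = 1/((732 - 1211/1032) - 97604) = 1/(754213/1032 - 97604) = 1/(-99973115/1032) = -1032/99973115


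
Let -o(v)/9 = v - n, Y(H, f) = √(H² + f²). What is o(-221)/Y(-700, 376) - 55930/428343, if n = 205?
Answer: -55930/428343 + 1917*√39461/78922 ≈ 4.6945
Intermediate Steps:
o(v) = 1845 - 9*v (o(v) = -9*(v - 1*205) = -9*(v - 205) = -9*(-205 + v) = 1845 - 9*v)
o(-221)/Y(-700, 376) - 55930/428343 = (1845 - 9*(-221))/(√((-700)² + 376²)) - 55930/428343 = (1845 + 1989)/(√(490000 + 141376)) - 55930*1/428343 = 3834/(√631376) - 55930/428343 = 3834/((4*√39461)) - 55930/428343 = 3834*(√39461/157844) - 55930/428343 = 1917*√39461/78922 - 55930/428343 = -55930/428343 + 1917*√39461/78922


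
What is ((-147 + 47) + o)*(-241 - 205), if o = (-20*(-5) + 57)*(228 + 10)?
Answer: -16620636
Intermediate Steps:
o = 37366 (o = (100 + 57)*238 = 157*238 = 37366)
((-147 + 47) + o)*(-241 - 205) = ((-147 + 47) + 37366)*(-241 - 205) = (-100 + 37366)*(-446) = 37266*(-446) = -16620636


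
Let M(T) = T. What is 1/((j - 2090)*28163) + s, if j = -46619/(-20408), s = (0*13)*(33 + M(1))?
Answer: -20408/1199915622463 ≈ -1.7008e-8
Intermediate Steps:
s = 0 (s = (0*13)*(33 + 1) = 0*34 = 0)
j = 46619/20408 (j = -46619*(-1/20408) = 46619/20408 ≈ 2.2843)
1/((j - 2090)*28163) + s = 1/((46619/20408 - 2090)*28163) + 0 = (1/28163)/(-42606101/20408) + 0 = -20408/42606101*1/28163 + 0 = -20408/1199915622463 + 0 = -20408/1199915622463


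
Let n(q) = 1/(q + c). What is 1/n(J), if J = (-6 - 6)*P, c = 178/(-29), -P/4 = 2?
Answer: 2606/29 ≈ 89.862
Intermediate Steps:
P = -8 (P = -4*2 = -8)
c = -178/29 (c = 178*(-1/29) = -178/29 ≈ -6.1379)
J = 96 (J = (-6 - 6)*(-8) = -12*(-8) = 96)
n(q) = 1/(-178/29 + q) (n(q) = 1/(q - 178/29) = 1/(-178/29 + q))
1/n(J) = 1/(29/(-178 + 29*96)) = 1/(29/(-178 + 2784)) = 1/(29/2606) = 2606/29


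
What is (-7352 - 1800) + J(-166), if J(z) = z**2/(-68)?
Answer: -162473/17 ≈ -9557.2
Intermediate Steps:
J(z) = -z**2/68 (J(z) = z**2*(-1/68) = -z**2/68)
(-7352 - 1800) + J(-166) = (-7352 - 1800) - 1/68*(-166)**2 = -9152 - 1/68*27556 = -9152 - 6889/17 = -162473/17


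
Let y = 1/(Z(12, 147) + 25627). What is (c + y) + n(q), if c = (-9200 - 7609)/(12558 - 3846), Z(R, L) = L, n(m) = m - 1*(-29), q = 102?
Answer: 4830319679/37423848 ≈ 129.07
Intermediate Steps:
n(m) = 29 + m (n(m) = m + 29 = 29 + m)
c = -5603/2904 (c = -16809/8712 = -16809*1/8712 = -5603/2904 ≈ -1.9294)
y = 1/25774 (y = 1/(147 + 25627) = 1/25774 ≈ 3.8799e-5)
(c + y) + n(q) = (-5603/2904 + 1/25774) + (29 + 102) = -72204409/37423848 + 131 = 4830319679/37423848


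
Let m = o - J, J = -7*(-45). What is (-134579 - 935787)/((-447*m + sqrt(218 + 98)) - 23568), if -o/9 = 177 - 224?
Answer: 19224843726/1290390005 + 535183*sqrt(79)/1290390005 ≈ 14.902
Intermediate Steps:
J = 315
o = 423 (o = -9*(177 - 224) = -9*(-47) = 423)
m = 108 (m = 423 - 1*315 = 423 - 315 = 108)
(-134579 - 935787)/((-447*m + sqrt(218 + 98)) - 23568) = (-134579 - 935787)/((-447*108 + sqrt(218 + 98)) - 23568) = -1070366/((-48276 + sqrt(316)) - 23568) = -1070366/((-48276 + 2*sqrt(79)) - 23568) = -1070366/(-71844 + 2*sqrt(79))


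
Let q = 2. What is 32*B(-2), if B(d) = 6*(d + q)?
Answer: 0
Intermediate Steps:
B(d) = 12 + 6*d (B(d) = 6*(d + 2) = 6*(2 + d) = 12 + 6*d)
32*B(-2) = 32*(12 + 6*(-2)) = 32*(12 - 12) = 32*0 = 0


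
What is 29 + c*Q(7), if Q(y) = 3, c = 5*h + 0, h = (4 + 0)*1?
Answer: 89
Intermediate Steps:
h = 4 (h = 4*1 = 4)
c = 20 (c = 5*4 + 0 = 20 + 0 = 20)
29 + c*Q(7) = 29 + 20*3 = 29 + 60 = 89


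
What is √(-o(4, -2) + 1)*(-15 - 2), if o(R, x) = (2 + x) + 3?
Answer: -17*I*√2 ≈ -24.042*I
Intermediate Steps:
o(R, x) = 5 + x
√(-o(4, -2) + 1)*(-15 - 2) = √(-(5 - 2) + 1)*(-15 - 2) = √(-1*3 + 1)*(-17) = √(-3 + 1)*(-17) = √(-2)*(-17) = (I*√2)*(-17) = -17*I*√2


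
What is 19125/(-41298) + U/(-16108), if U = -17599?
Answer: 69789667/110871364 ≈ 0.62947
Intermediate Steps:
19125/(-41298) + U/(-16108) = 19125/(-41298) - 17599/(-16108) = 19125*(-1/41298) - 17599*(-1/16108) = -6375/13766 + 17599/16108 = 69789667/110871364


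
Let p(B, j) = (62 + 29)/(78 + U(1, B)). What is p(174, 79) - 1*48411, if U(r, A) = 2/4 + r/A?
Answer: -330639213/6830 ≈ -48410.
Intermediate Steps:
U(r, A) = ½ + r/A (U(r, A) = 2*(¼) + r/A = ½ + r/A)
p(B, j) = 91/(78 + (1 + B/2)/B) (p(B, j) = (62 + 29)/(78 + (1 + B/2)/B) = 91/(78 + (1 + B/2)/B))
p(174, 79) - 1*48411 = 182*174/(2 + 157*174) - 1*48411 = 182*174/(2 + 27318) - 48411 = 182*174/27320 - 48411 = 182*174*(1/27320) - 48411 = 7917/6830 - 48411 = -330639213/6830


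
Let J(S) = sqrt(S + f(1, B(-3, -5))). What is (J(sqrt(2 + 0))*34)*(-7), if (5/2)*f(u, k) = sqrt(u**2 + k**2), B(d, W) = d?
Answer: -238*sqrt(10*sqrt(10) + 25*sqrt(2))/5 ≈ -389.56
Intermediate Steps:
f(u, k) = 2*sqrt(k**2 + u**2)/5 (f(u, k) = 2*sqrt(u**2 + k**2)/5 = 2*sqrt(k**2 + u**2)/5)
J(S) = sqrt(S + 2*sqrt(10)/5) (J(S) = sqrt(S + 2*sqrt((-3)**2 + 1**2)/5) = sqrt(S + 2*sqrt(9 + 1)/5) = sqrt(S + 2*sqrt(10)/5))
(J(sqrt(2 + 0))*34)*(-7) = ((sqrt(10*sqrt(10) + 25*sqrt(2 + 0))/5)*34)*(-7) = ((sqrt(10*sqrt(10) + 25*sqrt(2))/5)*34)*(-7) = (34*sqrt(10*sqrt(10) + 25*sqrt(2))/5)*(-7) = -238*sqrt(10*sqrt(10) + 25*sqrt(2))/5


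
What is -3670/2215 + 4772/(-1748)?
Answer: -849257/193591 ≈ -4.3869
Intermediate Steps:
-3670/2215 + 4772/(-1748) = -3670*1/2215 + 4772*(-1/1748) = -734/443 - 1193/437 = -849257/193591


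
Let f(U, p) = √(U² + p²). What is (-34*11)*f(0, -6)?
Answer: -2244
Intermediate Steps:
(-34*11)*f(0, -6) = (-34*11)*√(0² + (-6)²) = -374*√(0 + 36) = -374*√36 = -374*6 = -2244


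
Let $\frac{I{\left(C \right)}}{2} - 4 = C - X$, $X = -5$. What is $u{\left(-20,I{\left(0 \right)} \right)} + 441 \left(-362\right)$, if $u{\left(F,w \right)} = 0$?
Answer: $-159642$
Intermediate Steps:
$I{\left(C \right)} = 18 + 2 C$ ($I{\left(C \right)} = 8 + 2 \left(C - -5\right) = 8 + 2 \left(C + 5\right) = 8 + 2 \left(5 + C\right) = 8 + \left(10 + 2 C\right) = 18 + 2 C$)
$u{\left(-20,I{\left(0 \right)} \right)} + 441 \left(-362\right) = 0 + 441 \left(-362\right) = 0 - 159642 = -159642$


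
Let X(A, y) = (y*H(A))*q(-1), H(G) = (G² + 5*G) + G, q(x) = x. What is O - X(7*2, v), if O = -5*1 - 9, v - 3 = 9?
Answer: 3346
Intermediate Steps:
v = 12 (v = 3 + 9 = 12)
H(G) = G² + 6*G
O = -14 (O = -5 - 9 = -14)
X(A, y) = -A*y*(6 + A) (X(A, y) = (y*(A*(6 + A)))*(-1) = (A*y*(6 + A))*(-1) = -A*y*(6 + A))
O - X(7*2, v) = -14 - (-1)*7*2*12*(6 + 7*2) = -14 - (-1)*14*12*(6 + 14) = -14 - (-1)*14*12*20 = -14 - 1*(-3360) = -14 + 3360 = 3346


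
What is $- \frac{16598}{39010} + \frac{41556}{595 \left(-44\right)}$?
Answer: $- \frac{10278176}{5106409} \approx -2.0128$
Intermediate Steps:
$- \frac{16598}{39010} + \frac{41556}{595 \left(-44\right)} = \left(-16598\right) \frac{1}{39010} + \frac{41556}{-26180} = - \frac{8299}{19505} + 41556 \left(- \frac{1}{26180}\right) = - \frac{8299}{19505} - \frac{10389}{6545} = - \frac{10278176}{5106409}$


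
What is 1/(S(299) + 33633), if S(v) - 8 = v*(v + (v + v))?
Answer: 1/301844 ≈ 3.3130e-6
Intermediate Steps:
S(v) = 8 + 3*v**2 (S(v) = 8 + v*(v + (v + v)) = 8 + v*(v + 2*v) = 8 + v*(3*v) = 8 + 3*v**2)
1/(S(299) + 33633) = 1/((8 + 3*299**2) + 33633) = 1/((8 + 3*89401) + 33633) = 1/((8 + 268203) + 33633) = 1/(268211 + 33633) = 1/301844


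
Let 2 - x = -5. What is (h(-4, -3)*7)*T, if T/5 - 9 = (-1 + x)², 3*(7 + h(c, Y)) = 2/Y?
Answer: -11375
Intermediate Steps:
x = 7 (x = 2 - 1*(-5) = 2 + 5 = 7)
h(c, Y) = -7 + 2/(3*Y) (h(c, Y) = -7 + (2/Y)/3 = -7 + 2/(3*Y))
T = 225 (T = 45 + 5*(-1 + 7)² = 45 + 5*6² = 45 + 5*36 = 45 + 180 = 225)
(h(-4, -3)*7)*T = ((-7 + (⅔)/(-3))*7)*225 = ((-7 + (⅔)*(-⅓))*7)*225 = ((-7 - 2/9)*7)*225 = -65/9*7*225 = -455/9*225 = -11375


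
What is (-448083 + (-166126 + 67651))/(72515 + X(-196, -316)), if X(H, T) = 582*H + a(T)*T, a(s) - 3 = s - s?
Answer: 546558/42505 ≈ 12.859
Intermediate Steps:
a(s) = 3 (a(s) = 3 + (s - s) = 3 + 0 = 3)
X(H, T) = 3*T + 582*H (X(H, T) = 582*H + 3*T = 3*T + 582*H)
(-448083 + (-166126 + 67651))/(72515 + X(-196, -316)) = (-448083 + (-166126 + 67651))/(72515 + (3*(-316) + 582*(-196))) = (-448083 - 98475)/(72515 + (-948 - 114072)) = -546558/(72515 - 115020) = -546558/(-42505) = -546558*(-1/42505) = 546558/42505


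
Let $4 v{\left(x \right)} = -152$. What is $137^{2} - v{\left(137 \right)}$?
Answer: $18807$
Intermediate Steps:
$v{\left(x \right)} = -38$ ($v{\left(x \right)} = \frac{1}{4} \left(-152\right) = -38$)
$137^{2} - v{\left(137 \right)} = 137^{2} - -38 = 18769 + 38 = 18807$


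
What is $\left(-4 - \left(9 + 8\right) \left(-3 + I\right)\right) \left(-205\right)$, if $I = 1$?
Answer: $-6150$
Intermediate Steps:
$\left(-4 - \left(9 + 8\right) \left(-3 + I\right)\right) \left(-205\right) = \left(-4 - \left(9 + 8\right) \left(-3 + 1\right)\right) \left(-205\right) = \left(-4 - 17 \left(-2\right)\right) \left(-205\right) = \left(-4 - -34\right) \left(-205\right) = \left(-4 + 34\right) \left(-205\right) = 30 \left(-205\right) = -6150$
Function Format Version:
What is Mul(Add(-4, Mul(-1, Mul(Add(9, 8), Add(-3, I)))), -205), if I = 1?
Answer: -6150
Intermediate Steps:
Mul(Add(-4, Mul(-1, Mul(Add(9, 8), Add(-3, I)))), -205) = Mul(Add(-4, Mul(-1, Mul(Add(9, 8), Add(-3, 1)))), -205) = Mul(Add(-4, Mul(-1, Mul(17, -2))), -205) = Mul(Add(-4, Mul(-1, -34)), -205) = Mul(Add(-4, 34), -205) = Mul(30, -205) = -6150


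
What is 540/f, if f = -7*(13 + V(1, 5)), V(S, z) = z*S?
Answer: -30/7 ≈ -4.2857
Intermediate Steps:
V(S, z) = S*z
f = -126 (f = -7*(13 + 1*5) = -7*(13 + 5) = -7*18 = -126)
540/f = 540/(-126) = 540*(-1/126) = -30/7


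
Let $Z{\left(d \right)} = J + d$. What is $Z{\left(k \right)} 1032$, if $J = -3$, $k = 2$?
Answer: $-1032$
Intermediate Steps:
$Z{\left(d \right)} = -3 + d$
$Z{\left(k \right)} 1032 = \left(-3 + 2\right) 1032 = \left(-1\right) 1032 = -1032$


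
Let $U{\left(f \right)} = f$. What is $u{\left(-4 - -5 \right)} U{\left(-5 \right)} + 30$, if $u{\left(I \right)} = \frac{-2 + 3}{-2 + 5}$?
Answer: $\frac{85}{3} \approx 28.333$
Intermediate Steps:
$u{\left(I \right)} = \frac{1}{3}$ ($u{\left(I \right)} = 1 \cdot \frac{1}{3} = \frac{1}{3}$)
$u{\left(-4 - -5 \right)} U{\left(-5 \right)} + 30 = \frac{1}{3} \left(-5\right) + 30 = - \frac{5}{3} + 30 = \frac{85}{3}$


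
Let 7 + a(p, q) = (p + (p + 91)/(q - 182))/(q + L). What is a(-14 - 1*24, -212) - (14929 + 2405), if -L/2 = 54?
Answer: -437267651/25216 ≈ -17341.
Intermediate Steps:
L = -108 (L = -2*54 = -108)
a(p, q) = -7 + (p + (91 + p)/(-182 + q))/(-108 + q) (a(p, q) = -7 + (p + (p + 91)/(q - 182))/(q - 108) = -7 + (p + (91 + p)/(-182 + q))/(-108 + q))
a(-14 - 1*24, -212) - (14929 + 2405) = (-137501 - 181*(-14 - 1*24) - 7*(-212)² + 2030*(-212) + (-14 - 1*24)*(-212))/(19656 + (-212)² - 290*(-212)) - (14929 + 2405) = (-137501 - 181*(-14 - 24) - 7*44944 - 430360 + (-14 - 24)*(-212))/(19656 + 44944 + 61480) - 1*17334 = (-137501 - 181*(-38) - 314608 - 430360 - 38*(-212))/126080 - 17334 = (-137501 + 6878 - 314608 - 430360 + 8056)/126080 - 17334 = (1/126080)*(-867535) - 17334 = -173507/25216 - 17334 = -437267651/25216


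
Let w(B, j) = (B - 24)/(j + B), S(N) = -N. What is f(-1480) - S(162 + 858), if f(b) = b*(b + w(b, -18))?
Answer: 1640260620/749 ≈ 2.1899e+6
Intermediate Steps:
w(B, j) = (-24 + B)/(B + j)
f(b) = b*(b + (-24 + b)/(-18 + b)) (f(b) = b*(b + (-24 + b)/(b - 18)) = b*(b + (-24 + b)/(-18 + b)))
f(-1480) - S(162 + 858) = -1480*(-24 - 1480 - 1480*(-18 - 1480))/(-18 - 1480) - (-1)*(162 + 858) = -1480*(-24 - 1480 - 1480*(-1498))/(-1498) - (-1)*1020 = -1480*(-1/1498)*(-24 - 1480 + 2217040) - 1*(-1020) = -1480*(-1/1498)*2215536 + 1020 = 1639496640/749 + 1020 = 1640260620/749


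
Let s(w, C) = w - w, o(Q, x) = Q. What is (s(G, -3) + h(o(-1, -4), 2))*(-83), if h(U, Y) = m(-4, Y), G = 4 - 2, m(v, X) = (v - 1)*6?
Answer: 2490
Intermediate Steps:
m(v, X) = -6 + 6*v (m(v, X) = (-1 + v)*6 = -6 + 6*v)
G = 2
h(U, Y) = -30 (h(U, Y) = -6 + 6*(-4) = -6 - 24 = -30)
s(w, C) = 0
(s(G, -3) + h(o(-1, -4), 2))*(-83) = (0 - 30)*(-83) = -30*(-83) = 2490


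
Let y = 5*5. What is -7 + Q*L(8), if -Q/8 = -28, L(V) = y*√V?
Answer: -7 + 11200*√2 ≈ 15832.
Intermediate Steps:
y = 25
L(V) = 25*√V
Q = 224 (Q = -8*(-28) = 224)
-7 + Q*L(8) = -7 + 224*(25*√8) = -7 + 224*(25*(2*√2)) = -7 + 224*(50*√2) = -7 + 11200*√2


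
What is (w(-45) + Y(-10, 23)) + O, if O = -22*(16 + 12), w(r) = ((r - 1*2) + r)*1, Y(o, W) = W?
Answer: -685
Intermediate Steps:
w(r) = -2 + 2*r (w(r) = ((r - 2) + r)*1 = ((-2 + r) + r)*1 = (-2 + 2*r)*1 = -2 + 2*r)
O = -616 (O = -22*28 = -616)
(w(-45) + Y(-10, 23)) + O = ((-2 + 2*(-45)) + 23) - 616 = ((-2 - 90) + 23) - 616 = (-92 + 23) - 616 = -69 - 616 = -685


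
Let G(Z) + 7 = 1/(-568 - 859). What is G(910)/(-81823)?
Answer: 9990/116761421 ≈ 8.5559e-5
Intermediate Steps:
G(Z) = -9990/1427 (G(Z) = -7 + 1/(-568 - 859) = -7 + 1/(-1427) = -7 - 1/1427 = -9990/1427)
G(910)/(-81823) = -9990/1427/(-81823) = -9990/1427*(-1/81823) = 9990/116761421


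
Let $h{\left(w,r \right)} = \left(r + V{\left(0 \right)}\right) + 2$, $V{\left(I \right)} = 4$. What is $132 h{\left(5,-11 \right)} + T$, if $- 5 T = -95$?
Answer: $-641$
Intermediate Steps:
$T = 19$ ($T = \left(- \frac{1}{5}\right) \left(-95\right) = 19$)
$h{\left(w,r \right)} = 6 + r$ ($h{\left(w,r \right)} = \left(r + 4\right) + 2 = \left(4 + r\right) + 2 = 6 + r$)
$132 h{\left(5,-11 \right)} + T = 132 \left(6 - 11\right) + 19 = 132 \left(-5\right) + 19 = -660 + 19 = -641$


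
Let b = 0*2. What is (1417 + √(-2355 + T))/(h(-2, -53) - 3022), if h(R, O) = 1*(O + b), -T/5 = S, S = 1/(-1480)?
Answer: -1417/3075 - I*√51583846/455100 ≈ -0.46081 - 0.015782*I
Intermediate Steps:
S = -1/1480 ≈ -0.00067568
T = 1/296 (T = -5*(-1/1480) = 1/296 ≈ 0.0033784)
b = 0
h(R, O) = O (h(R, O) = 1*(O + 0) = 1*O = O)
(1417 + √(-2355 + T))/(h(-2, -53) - 3022) = (1417 + √(-2355 + 1/296))/(-53 - 3022) = (1417 + √(-697079/296))/(-3075) = (1417 + I*√51583846/148)*(-1/3075) = -1417/3075 - I*√51583846/455100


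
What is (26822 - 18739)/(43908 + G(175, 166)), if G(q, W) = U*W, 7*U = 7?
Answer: 8083/44074 ≈ 0.18340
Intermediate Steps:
U = 1 (U = (⅐)*7 = 1)
G(q, W) = W (G(q, W) = 1*W = W)
(26822 - 18739)/(43908 + G(175, 166)) = (26822 - 18739)/(43908 + 166) = 8083/44074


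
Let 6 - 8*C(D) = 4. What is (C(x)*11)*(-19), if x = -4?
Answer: -209/4 ≈ -52.250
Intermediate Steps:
C(D) = 1/4 (C(D) = 3/4 - 1/8*4 = 3/4 - 1/2 = 1/4)
(C(x)*11)*(-19) = ((1/4)*11)*(-19) = (11/4)*(-19) = -209/4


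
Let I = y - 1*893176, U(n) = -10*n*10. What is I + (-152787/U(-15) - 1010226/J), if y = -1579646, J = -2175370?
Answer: -268976168137573/108768500 ≈ -2.4729e+6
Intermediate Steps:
U(n) = -100*n
I = -2472822 (I = -1579646 - 1*893176 = -1579646 - 893176 = -2472822)
I + (-152787/U(-15) - 1010226/J) = -2472822 + (-152787/((-100*(-15))) - 1010226/(-2175370)) = -2472822 + (-152787/1500 - 1010226*(-1/2175370)) = -2472822 + (-152787*1/1500 + 505113/1087685) = -2472822 + (-50929/500 + 505113/1087685) = -2472822 - 11028430573/108768500 = -268976168137573/108768500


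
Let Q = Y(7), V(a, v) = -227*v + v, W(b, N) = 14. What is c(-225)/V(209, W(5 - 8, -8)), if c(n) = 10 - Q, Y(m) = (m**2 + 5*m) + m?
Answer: 81/3164 ≈ 0.025600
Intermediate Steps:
V(a, v) = -226*v
Y(m) = m**2 + 6*m
Q = 91 (Q = 7*(6 + 7) = 7*13 = 91)
c(n) = -81 (c(n) = 10 - 1*91 = 10 - 91 = -81)
c(-225)/V(209, W(5 - 8, -8)) = -81/((-226*14)) = -81/(-3164) = -81*(-1/3164) = 81/3164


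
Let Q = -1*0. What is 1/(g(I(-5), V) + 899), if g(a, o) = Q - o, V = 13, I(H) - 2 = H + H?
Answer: 1/886 ≈ 0.0011287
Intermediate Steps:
I(H) = 2 + 2*H (I(H) = 2 + (H + H) = 2 + 2*H)
Q = 0
g(a, o) = -o (g(a, o) = 0 - o = -o)
1/(g(I(-5), V) + 899) = 1/(-1*13 + 899) = 1/(-13 + 899) = 1/886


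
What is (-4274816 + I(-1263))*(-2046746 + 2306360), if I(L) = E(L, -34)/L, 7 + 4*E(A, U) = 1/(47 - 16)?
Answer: -14484026954771172/13051 ≈ -1.1098e+12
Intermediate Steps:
E(A, U) = -54/31 (E(A, U) = -7/4 + 1/(4*(47 - 16)) = -7/4 + (¼)/31 = -7/4 + (¼)*(1/31) = -7/4 + 1/124 = -54/31)
I(L) = -54/(31*L)
(-4274816 + I(-1263))*(-2046746 + 2306360) = (-4274816 - 54/31/(-1263))*(-2046746 + 2306360) = (-4274816 - 54/31*(-1/1263))*259614 = (-4274816 + 18/13051)*259614 = -55790623598/13051*259614 = -14484026954771172/13051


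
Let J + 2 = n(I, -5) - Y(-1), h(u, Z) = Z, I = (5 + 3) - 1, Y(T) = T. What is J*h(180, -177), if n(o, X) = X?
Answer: 1062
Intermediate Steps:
I = 7 (I = 8 - 1 = 7)
J = -6 (J = -2 + (-5 - 1*(-1)) = -2 + (-5 + 1) = -2 - 4 = -6)
J*h(180, -177) = -6*(-177) = 1062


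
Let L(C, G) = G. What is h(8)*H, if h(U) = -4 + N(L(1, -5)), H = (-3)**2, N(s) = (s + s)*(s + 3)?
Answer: 144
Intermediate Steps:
N(s) = 2*s*(3 + s) (N(s) = (2*s)*(3 + s) = 2*s*(3 + s))
H = 9
h(U) = 16 (h(U) = -4 + 2*(-5)*(3 - 5) = -4 + 2*(-5)*(-2) = -4 + 20 = 16)
h(8)*H = 16*9 = 144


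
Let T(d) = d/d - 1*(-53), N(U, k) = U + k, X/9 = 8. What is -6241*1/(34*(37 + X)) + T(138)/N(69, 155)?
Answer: -299465/207536 ≈ -1.4430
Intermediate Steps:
X = 72 (X = 9*8 = 72)
T(d) = 54 (T(d) = 1 + 53 = 54)
-6241*1/(34*(37 + X)) + T(138)/N(69, 155) = -6241*1/(34*(37 + 72)) + 54/(69 + 155) = -6241/(109*34) + 54/224 = -6241/3706 + 54*(1/224) = -6241*1/3706 + 27/112 = -6241/3706 + 27/112 = -299465/207536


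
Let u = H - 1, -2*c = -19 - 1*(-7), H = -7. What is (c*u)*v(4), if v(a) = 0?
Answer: 0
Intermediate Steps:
c = 6 (c = -(-19 - 1*(-7))/2 = -(-19 + 7)/2 = -½*(-12) = 6)
u = -8 (u = -7 - 1 = -8)
(c*u)*v(4) = (6*(-8))*0 = -48*0 = 0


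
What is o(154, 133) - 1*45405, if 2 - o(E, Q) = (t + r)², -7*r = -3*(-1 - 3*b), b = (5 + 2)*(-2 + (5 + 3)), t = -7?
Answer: -2409647/49 ≈ -49177.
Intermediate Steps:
b = 42 (b = 7*(-2 + 8) = 7*6 = 42)
r = -381/7 (r = -(-3)*(-1 - 3*42)/7 = -(-3)*(-1 - 126)/7 = -(-3)*(-127)/7 = -⅐*381 = -381/7 ≈ -54.429)
o(E, Q) = -184802/49 (o(E, Q) = 2 - (-7 - 381/7)² = 2 - (-430/7)² = 2 - 1*184900/49 = 2 - 184900/49 = -184802/49)
o(154, 133) - 1*45405 = -184802/49 - 1*45405 = -184802/49 - 45405 = -2409647/49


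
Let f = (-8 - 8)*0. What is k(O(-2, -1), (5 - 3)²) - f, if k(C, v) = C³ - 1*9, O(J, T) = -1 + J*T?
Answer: -8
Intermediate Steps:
k(C, v) = -9 + C³ (k(C, v) = C³ - 9 = -9 + C³)
f = 0 (f = -16*0 = 0)
k(O(-2, -1), (5 - 3)²) - f = (-9 + (-1 - 2*(-1))³) - 1*0 = (-9 + (-1 + 2)³) + 0 = (-9 + 1³) + 0 = (-9 + 1) + 0 = -8 + 0 = -8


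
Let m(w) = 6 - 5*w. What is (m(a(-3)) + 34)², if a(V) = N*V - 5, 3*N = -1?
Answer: 3600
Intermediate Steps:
N = -⅓ (N = (⅓)*(-1) = -⅓ ≈ -0.33333)
a(V) = -5 - V/3 (a(V) = -V/3 - 5 = -5 - V/3)
m(w) = 6 - 5*w
(m(a(-3)) + 34)² = ((6 - 5*(-5 - ⅓*(-3))) + 34)² = ((6 - 5*(-5 + 1)) + 34)² = ((6 - 5*(-4)) + 34)² = ((6 + 20) + 34)² = (26 + 34)² = 60² = 3600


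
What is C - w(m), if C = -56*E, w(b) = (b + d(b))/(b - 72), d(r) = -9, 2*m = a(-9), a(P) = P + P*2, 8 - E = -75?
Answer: -88317/19 ≈ -4648.3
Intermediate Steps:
E = 83 (E = 8 - 1*(-75) = 8 + 75 = 83)
a(P) = 3*P (a(P) = P + 2*P = 3*P)
m = -27/2 (m = (3*(-9))/2 = (½)*(-27) = -27/2 ≈ -13.500)
w(b) = (-9 + b)/(-72 + b) (w(b) = (b - 9)/(b - 72) = (-9 + b)/(-72 + b))
C = -4648 (C = -56*83 = -4648)
C - w(m) = -4648 - (-9 - 27/2)/(-72 - 27/2) = -4648 - (-45)/((-171/2)*2) = -4648 - (-2)*(-45)/(171*2) = -4648 - 1*5/19 = -4648 - 5/19 = -88317/19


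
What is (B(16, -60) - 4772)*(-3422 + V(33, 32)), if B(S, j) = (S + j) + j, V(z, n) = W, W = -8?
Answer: 16724680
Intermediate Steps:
V(z, n) = -8
B(S, j) = S + 2*j
(B(16, -60) - 4772)*(-3422 + V(33, 32)) = ((16 + 2*(-60)) - 4772)*(-3422 - 8) = ((16 - 120) - 4772)*(-3430) = (-104 - 4772)*(-3430) = -4876*(-3430) = 16724680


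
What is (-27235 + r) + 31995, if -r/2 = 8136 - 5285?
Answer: -942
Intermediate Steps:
r = -5702 (r = -2*(8136 - 5285) = -2*2851 = -5702)
(-27235 + r) + 31995 = (-27235 - 5702) + 31995 = -32937 + 31995 = -942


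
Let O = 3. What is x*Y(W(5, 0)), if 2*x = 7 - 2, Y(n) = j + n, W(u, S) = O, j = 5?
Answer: 20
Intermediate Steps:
W(u, S) = 3
Y(n) = 5 + n
x = 5/2 (x = (7 - 2)/2 = (½)*5 = 5/2 ≈ 2.5000)
x*Y(W(5, 0)) = 5*(5 + 3)/2 = (5/2)*8 = 20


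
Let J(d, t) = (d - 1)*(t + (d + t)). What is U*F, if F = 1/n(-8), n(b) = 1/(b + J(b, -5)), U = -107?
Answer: -16478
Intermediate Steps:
J(d, t) = (-1 + d)*(d + 2*t)
n(b) = 1/(10 + b**2 - 10*b) (n(b) = 1/(b + (b**2 - b - 2*(-5) + 2*b*(-5))) = 1/(b + (b**2 - b + 10 - 10*b)) = 1/(b + (10 + b**2 - 11*b)) = 1/(10 + b**2 - 10*b))
F = 154 (F = 1/(1/(10 + (-8)**2 - 10*(-8))) = 1/(1/(10 + 64 + 80)) = 1/(1/154) = 154)
U*F = -107*154 = -16478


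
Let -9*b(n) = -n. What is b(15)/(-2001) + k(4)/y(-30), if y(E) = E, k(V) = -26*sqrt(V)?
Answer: 52001/30015 ≈ 1.7325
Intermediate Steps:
b(n) = n/9 (b(n) = -(-1)*n/9 = n/9)
b(15)/(-2001) + k(4)/y(-30) = ((1/9)*15)/(-2001) - 26*sqrt(4)/(-30) = (5/3)*(-1/2001) - 26*2*(-1/30) = -5/6003 - 52*(-1/30) = -5/6003 + 26/15 = 52001/30015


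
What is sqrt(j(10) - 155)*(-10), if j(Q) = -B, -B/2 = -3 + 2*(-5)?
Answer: -10*I*sqrt(181) ≈ -134.54*I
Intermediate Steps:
B = 26 (B = -2*(-3 + 2*(-5)) = -2*(-3 - 10) = -2*(-13) = 26)
j(Q) = -26 (j(Q) = -1*26 = -26)
sqrt(j(10) - 155)*(-10) = sqrt(-26 - 155)*(-10) = sqrt(-181)*(-10) = (I*sqrt(181))*(-10) = -10*I*sqrt(181)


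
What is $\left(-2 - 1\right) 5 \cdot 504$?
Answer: $-7560$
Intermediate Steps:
$\left(-2 - 1\right) 5 \cdot 504 = \left(-3\right) 5 \cdot 504 = \left(-15\right) 504 = -7560$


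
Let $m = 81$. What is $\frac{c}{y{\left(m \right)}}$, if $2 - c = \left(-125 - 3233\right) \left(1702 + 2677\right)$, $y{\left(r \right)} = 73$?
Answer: $\frac{14704684}{73} \approx 2.0143 \cdot 10^{5}$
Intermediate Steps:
$c = 14704684$ ($c = 2 - \left(-125 - 3233\right) \left(1702 + 2677\right) = 2 - \left(-3358\right) 4379 = 2 - -14704682 = 2 + 14704682 = 14704684$)
$\frac{c}{y{\left(m \right)}} = \frac{14704684}{73}$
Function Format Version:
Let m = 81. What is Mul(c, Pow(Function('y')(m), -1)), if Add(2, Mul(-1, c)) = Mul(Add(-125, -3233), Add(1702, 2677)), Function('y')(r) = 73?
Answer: Rational(14704684, 73) ≈ 2.0143e+5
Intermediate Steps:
c = 14704684 (c = Add(2, Mul(-1, Mul(Add(-125, -3233), Add(1702, 2677)))) = Add(2, Mul(-1, Mul(-3358, 4379))) = Add(2, Mul(-1, -14704682)) = Add(2, 14704682) = 14704684)
Mul(c, Pow(Function('y')(m), -1)) = Mul(14704684, Pow(73, -1)) = Mul(14704684, Rational(1, 73)) = Rational(14704684, 73)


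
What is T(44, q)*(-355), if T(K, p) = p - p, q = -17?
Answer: 0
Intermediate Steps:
T(K, p) = 0
T(44, q)*(-355) = 0*(-355) = 0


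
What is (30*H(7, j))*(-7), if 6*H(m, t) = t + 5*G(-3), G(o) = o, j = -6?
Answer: 735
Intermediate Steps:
H(m, t) = -5/2 + t/6 (H(m, t) = (t + 5*(-3))/6 = (t - 15)/6 = (-15 + t)/6 = -5/2 + t/6)
(30*H(7, j))*(-7) = (30*(-5/2 + (⅙)*(-6)))*(-7) = (30*(-5/2 - 1))*(-7) = (30*(-7/2))*(-7) = -105*(-7) = 735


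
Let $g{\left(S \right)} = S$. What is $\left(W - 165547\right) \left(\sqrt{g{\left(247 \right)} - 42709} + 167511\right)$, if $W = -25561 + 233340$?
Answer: $7074324552 + 126696 i \sqrt{4718} \approx 7.0743 \cdot 10^{9} + 8.7025 \cdot 10^{6} i$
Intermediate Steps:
$W = 207779$
$\left(W - 165547\right) \left(\sqrt{g{\left(247 \right)} - 42709} + 167511\right) = \left(207779 - 165547\right) \left(\sqrt{247 - 42709} + 167511\right) = 42232 \left(\sqrt{-42462} + 167511\right) = 42232 \left(3 i \sqrt{4718} + 167511\right) = 42232 \left(167511 + 3 i \sqrt{4718}\right) = 7074324552 + 126696 i \sqrt{4718}$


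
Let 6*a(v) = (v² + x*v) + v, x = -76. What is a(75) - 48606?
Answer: -48606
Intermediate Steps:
a(v) = -25*v/2 + v²/6 (a(v) = ((v² - 76*v) + v)/6 = (v² - 75*v)/6 = -25*v/2 + v²/6)
a(75) - 48606 = (⅙)*75*(-75 + 75) - 48606 = (⅙)*75*0 - 48606 = 0 - 48606 = -48606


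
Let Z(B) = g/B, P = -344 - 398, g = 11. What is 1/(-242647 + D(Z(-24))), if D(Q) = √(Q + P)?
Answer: -5823528/1413061616435 - 2*I*√106914/1413061616435 ≈ -4.1212e-6 - 4.6279e-10*I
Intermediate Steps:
P = -742
Z(B) = 11/B
D(Q) = √(-742 + Q) (D(Q) = √(Q - 742) = √(-742 + Q))
1/(-242647 + D(Z(-24))) = 1/(-242647 + √(-742 + 11/(-24))) = 1/(-242647 + √(-742 + 11*(-1/24))) = 1/(-242647 + √(-742 - 11/24)) = 1/(-242647 + √(-17819/24)) = 1/(-242647 + I*√106914/12)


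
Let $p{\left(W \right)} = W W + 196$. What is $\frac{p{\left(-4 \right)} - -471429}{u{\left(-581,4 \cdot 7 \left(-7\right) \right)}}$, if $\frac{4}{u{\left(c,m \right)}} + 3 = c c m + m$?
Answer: $- \frac{31204784946355}{4} \approx -7.8012 \cdot 10^{12}$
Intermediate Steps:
$u{\left(c,m \right)} = \frac{4}{-3 + m + m c^{2}}$ ($u{\left(c,m \right)} = \frac{4}{-3 + \left(c c m + m\right)} = \frac{4}{-3 + \left(c^{2} m + m\right)} = \frac{4}{-3 + \left(m c^{2} + m\right)} = \frac{4}{-3 + \left(m + m c^{2}\right)} = \frac{4}{-3 + m + m c^{2}}$)
$p{\left(W \right)} = 196 + W^{2}$ ($p{\left(W \right)} = W^{2} + 196 = 196 + W^{2}$)
$\frac{p{\left(-4 \right)} - -471429}{u{\left(-581,4 \cdot 7 \left(-7\right) \right)}} = \frac{\left(196 + \left(-4\right)^{2}\right) - -471429}{4 \frac{1}{-3 + 4 \cdot 7 \left(-7\right) + 4 \cdot 7 \left(-7\right) \left(-581\right)^{2}}} = \frac{\left(196 + 16\right) + 471429}{4 \frac{1}{-3 + 28 \left(-7\right) + 28 \left(-7\right) 337561}} = \frac{212 + 471429}{4 \frac{1}{-3 - 196 - 66161956}} = \frac{471641}{4 \frac{1}{-3 - 196 - 66161956}} = \frac{471641}{4 \frac{1}{-66162155}} = \frac{471641}{4 \left(- \frac{1}{66162155}\right)} = \frac{471641}{- \frac{4}{66162155}} = 471641 \left(- \frac{66162155}{4}\right) = - \frac{31204784946355}{4}$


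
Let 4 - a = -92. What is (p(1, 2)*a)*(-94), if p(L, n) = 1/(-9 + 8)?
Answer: 9024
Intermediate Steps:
p(L, n) = -1 (p(L, n) = 1/(-1) = -1)
a = 96 (a = 4 - 1*(-92) = 4 + 92 = 96)
(p(1, 2)*a)*(-94) = -1*96*(-94) = -96*(-94) = 9024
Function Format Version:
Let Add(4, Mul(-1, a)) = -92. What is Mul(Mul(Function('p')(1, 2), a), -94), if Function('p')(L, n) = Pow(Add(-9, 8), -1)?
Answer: 9024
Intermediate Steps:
Function('p')(L, n) = -1 (Function('p')(L, n) = Pow(-1, -1) = -1)
a = 96 (a = Add(4, Mul(-1, -92)) = Add(4, 92) = 96)
Mul(Mul(Function('p')(1, 2), a), -94) = Mul(Mul(-1, 96), -94) = Mul(-96, -94) = 9024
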